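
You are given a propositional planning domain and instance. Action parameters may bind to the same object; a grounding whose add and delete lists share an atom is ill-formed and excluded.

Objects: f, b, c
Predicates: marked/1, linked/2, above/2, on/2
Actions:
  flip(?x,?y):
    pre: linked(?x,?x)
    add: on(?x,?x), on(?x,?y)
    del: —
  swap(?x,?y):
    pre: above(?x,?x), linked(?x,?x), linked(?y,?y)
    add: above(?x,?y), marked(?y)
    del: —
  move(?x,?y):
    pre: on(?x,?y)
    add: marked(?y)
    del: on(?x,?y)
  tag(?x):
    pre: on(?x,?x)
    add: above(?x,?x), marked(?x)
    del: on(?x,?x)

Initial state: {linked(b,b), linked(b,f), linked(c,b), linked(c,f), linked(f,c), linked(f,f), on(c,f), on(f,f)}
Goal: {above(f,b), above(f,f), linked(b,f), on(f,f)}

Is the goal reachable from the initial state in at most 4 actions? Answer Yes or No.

Yes

1. tag(f)  →  {above(f,f), linked(b,b), linked(b,f), linked(c,b), linked(c,f), linked(f,c), linked(f,f), marked(f), on(c,f)}
2. flip(f,f)  →  {above(f,f), linked(b,b), linked(b,f), linked(c,b), linked(c,f), linked(f,c), linked(f,f), marked(f), on(c,f), on(f,f)}
3. swap(f,b)  →  {above(f,b), above(f,f), linked(b,b), linked(b,f), linked(c,b), linked(c,f), linked(f,c), linked(f,f), marked(b), marked(f), on(c,f), on(f,f)}
optimal plan length = 3; 3 ≤ 4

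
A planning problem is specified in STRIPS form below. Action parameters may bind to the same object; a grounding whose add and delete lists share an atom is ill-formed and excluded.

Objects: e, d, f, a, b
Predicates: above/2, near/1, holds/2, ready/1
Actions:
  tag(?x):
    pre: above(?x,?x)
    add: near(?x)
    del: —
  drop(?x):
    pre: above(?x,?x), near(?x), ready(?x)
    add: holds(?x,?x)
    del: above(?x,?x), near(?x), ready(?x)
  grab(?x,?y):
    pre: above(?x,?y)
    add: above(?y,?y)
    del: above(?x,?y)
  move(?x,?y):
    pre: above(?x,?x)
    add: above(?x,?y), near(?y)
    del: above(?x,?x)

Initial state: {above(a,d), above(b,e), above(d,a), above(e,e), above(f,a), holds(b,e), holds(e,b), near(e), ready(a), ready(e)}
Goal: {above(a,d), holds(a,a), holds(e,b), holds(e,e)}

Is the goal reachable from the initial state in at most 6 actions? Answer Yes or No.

Yes

1. drop(e)  →  {above(a,d), above(b,e), above(d,a), above(f,a), holds(b,e), holds(e,b), holds(e,e), ready(a)}
2. grab(d,a)  →  {above(a,a), above(a,d), above(b,e), above(f,a), holds(b,e), holds(e,b), holds(e,e), ready(a)}
3. tag(a)  →  {above(a,a), above(a,d), above(b,e), above(f,a), holds(b,e), holds(e,b), holds(e,e), near(a), ready(a)}
4. drop(a)  →  {above(a,d), above(b,e), above(f,a), holds(a,a), holds(b,e), holds(e,b), holds(e,e)}
optimal plan length = 4; 4 ≤ 6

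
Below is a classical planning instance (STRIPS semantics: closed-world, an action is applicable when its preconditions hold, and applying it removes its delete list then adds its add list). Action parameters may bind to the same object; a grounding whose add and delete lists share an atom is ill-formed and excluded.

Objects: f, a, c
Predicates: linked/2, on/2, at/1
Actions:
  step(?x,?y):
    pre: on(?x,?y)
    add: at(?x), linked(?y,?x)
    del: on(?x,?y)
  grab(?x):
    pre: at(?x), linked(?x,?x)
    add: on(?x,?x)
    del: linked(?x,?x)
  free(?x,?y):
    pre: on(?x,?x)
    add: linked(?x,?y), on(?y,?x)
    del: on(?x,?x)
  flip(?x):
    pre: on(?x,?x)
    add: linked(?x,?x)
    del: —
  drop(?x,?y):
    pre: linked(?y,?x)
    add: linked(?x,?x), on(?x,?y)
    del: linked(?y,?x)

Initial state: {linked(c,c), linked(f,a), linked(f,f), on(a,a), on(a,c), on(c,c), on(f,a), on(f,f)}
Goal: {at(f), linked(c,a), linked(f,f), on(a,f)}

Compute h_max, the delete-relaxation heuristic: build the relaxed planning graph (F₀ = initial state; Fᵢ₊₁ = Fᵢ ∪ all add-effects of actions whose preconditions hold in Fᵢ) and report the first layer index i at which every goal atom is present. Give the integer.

F0 = init (8 atoms)
F1 = F0 ∪ {at(a), at(c), at(f), linked(a,a), linked(a,c), linked(a,f), linked(c,a), linked(c,f), linked(f,c), on(a,f), on(c,a), on(c,f), on(f,c)}  (21 atoms)
goal ⊆ F1  ⇒  h_max = 1

1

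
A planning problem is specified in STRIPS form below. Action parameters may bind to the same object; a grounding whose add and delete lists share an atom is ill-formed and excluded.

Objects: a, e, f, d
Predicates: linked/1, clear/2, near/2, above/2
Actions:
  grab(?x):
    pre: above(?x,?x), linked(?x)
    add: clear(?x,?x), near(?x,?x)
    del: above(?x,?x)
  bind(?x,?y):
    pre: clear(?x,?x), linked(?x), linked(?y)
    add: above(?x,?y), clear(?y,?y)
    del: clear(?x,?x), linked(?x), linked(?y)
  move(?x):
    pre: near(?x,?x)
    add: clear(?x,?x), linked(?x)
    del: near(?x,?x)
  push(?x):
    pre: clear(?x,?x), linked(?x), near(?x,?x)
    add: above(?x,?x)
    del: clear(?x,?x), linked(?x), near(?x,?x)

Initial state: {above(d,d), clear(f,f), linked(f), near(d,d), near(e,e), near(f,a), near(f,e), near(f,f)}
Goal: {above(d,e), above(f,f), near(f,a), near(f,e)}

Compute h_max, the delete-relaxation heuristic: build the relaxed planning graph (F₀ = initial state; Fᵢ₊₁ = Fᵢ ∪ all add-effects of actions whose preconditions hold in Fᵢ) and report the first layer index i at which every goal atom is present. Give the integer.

2

F0 = init (8 atoms)
F1 = F0 ∪ {above(f,f), clear(d,d), clear(e,e), linked(d), linked(e)}  (13 atoms)
F2 = F1 ∪ {above(d,e), above(d,f), above(e,d), above(e,e), above(e,f), above(f,d), above(f,e)}  (20 atoms)
goal ⊆ F2  ⇒  h_max = 2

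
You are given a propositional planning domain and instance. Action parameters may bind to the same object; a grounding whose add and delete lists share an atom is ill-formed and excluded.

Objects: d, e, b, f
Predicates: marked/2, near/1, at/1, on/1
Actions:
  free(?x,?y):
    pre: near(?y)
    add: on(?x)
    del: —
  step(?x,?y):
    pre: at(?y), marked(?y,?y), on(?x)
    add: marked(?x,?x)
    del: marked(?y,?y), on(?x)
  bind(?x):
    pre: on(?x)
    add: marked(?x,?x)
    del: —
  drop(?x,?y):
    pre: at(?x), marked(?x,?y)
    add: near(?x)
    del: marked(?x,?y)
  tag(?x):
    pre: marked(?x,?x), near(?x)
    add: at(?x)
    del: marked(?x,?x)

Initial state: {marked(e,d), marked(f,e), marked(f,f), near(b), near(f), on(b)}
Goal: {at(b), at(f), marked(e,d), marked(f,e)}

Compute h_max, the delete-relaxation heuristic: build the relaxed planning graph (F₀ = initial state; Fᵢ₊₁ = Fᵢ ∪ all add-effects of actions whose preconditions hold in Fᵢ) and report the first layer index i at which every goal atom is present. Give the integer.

2

F0 = init (6 atoms)
F1 = F0 ∪ {at(f), marked(b,b), on(d), on(e), on(f)}  (11 atoms)
F2 = F1 ∪ {at(b), marked(d,d), marked(e,e)}  (14 atoms)
goal ⊆ F2  ⇒  h_max = 2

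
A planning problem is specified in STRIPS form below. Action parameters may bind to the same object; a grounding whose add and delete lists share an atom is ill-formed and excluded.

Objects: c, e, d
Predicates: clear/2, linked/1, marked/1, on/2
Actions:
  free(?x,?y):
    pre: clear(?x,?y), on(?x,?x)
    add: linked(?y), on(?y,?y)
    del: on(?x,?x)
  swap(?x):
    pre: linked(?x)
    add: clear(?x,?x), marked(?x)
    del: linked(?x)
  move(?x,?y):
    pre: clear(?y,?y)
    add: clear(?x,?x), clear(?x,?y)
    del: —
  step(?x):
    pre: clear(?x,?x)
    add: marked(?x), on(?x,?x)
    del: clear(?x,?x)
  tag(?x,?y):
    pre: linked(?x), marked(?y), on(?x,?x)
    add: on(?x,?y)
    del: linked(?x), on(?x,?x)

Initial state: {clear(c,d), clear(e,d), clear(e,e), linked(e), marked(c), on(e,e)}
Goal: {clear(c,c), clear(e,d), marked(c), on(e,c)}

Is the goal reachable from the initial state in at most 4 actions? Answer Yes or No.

Yes

1. move(c,e)  →  {clear(c,c), clear(c,d), clear(c,e), clear(e,d), clear(e,e), linked(e), marked(c), on(e,e)}
2. tag(e,c)  →  {clear(c,c), clear(c,d), clear(c,e), clear(e,d), clear(e,e), marked(c), on(e,c)}
optimal plan length = 2; 2 ≤ 4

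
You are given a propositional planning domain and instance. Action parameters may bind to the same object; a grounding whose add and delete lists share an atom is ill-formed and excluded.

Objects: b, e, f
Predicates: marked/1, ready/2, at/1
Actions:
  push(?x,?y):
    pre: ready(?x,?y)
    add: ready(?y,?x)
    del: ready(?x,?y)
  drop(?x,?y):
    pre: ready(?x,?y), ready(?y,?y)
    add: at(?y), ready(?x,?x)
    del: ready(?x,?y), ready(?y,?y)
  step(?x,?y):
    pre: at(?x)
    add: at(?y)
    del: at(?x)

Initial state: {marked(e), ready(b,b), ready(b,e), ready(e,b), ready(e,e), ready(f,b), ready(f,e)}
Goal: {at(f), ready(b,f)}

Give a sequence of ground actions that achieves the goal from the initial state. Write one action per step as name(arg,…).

1. push(f,b)  →  {marked(e), ready(b,b), ready(b,e), ready(b,f), ready(e,b), ready(e,e), ready(f,e)}
2. drop(b,e)  →  {at(e), marked(e), ready(b,b), ready(b,f), ready(e,b), ready(f,e)}
3. step(e,f)  →  {at(f), marked(e), ready(b,b), ready(b,f), ready(e,b), ready(f,e)}

push(f,b); drop(b,e); step(e,f)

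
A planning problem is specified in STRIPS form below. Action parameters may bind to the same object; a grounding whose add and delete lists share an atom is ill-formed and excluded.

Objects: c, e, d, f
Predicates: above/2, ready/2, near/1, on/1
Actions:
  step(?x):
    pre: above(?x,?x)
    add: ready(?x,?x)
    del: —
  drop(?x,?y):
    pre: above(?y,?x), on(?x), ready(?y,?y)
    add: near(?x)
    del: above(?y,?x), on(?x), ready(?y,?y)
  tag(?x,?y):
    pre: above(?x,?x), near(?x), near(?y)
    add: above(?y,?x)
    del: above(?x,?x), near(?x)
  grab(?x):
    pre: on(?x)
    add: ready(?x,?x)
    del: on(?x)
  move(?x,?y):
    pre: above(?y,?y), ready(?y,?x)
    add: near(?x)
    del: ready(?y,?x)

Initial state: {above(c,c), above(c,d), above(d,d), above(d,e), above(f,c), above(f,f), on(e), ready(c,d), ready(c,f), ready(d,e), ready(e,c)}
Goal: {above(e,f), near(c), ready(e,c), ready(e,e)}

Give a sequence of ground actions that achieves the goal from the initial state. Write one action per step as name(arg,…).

step(c); grab(e); move(c,c); move(e,d); move(f,c); tag(f,e)

1. step(c)  →  {above(c,c), above(c,d), above(d,d), above(d,e), above(f,c), above(f,f), on(e), ready(c,c), ready(c,d), ready(c,f), ready(d,e), ready(e,c)}
2. grab(e)  →  {above(c,c), above(c,d), above(d,d), above(d,e), above(f,c), above(f,f), ready(c,c), ready(c,d), ready(c,f), ready(d,e), ready(e,c), ready(e,e)}
3. move(c,c)  →  {above(c,c), above(c,d), above(d,d), above(d,e), above(f,c), above(f,f), near(c), ready(c,d), ready(c,f), ready(d,e), ready(e,c), ready(e,e)}
4. move(e,d)  →  {above(c,c), above(c,d), above(d,d), above(d,e), above(f,c), above(f,f), near(c), near(e), ready(c,d), ready(c,f), ready(e,c), ready(e,e)}
5. move(f,c)  →  {above(c,c), above(c,d), above(d,d), above(d,e), above(f,c), above(f,f), near(c), near(e), near(f), ready(c,d), ready(e,c), ready(e,e)}
6. tag(f,e)  →  {above(c,c), above(c,d), above(d,d), above(d,e), above(e,f), above(f,c), near(c), near(e), ready(c,d), ready(e,c), ready(e,e)}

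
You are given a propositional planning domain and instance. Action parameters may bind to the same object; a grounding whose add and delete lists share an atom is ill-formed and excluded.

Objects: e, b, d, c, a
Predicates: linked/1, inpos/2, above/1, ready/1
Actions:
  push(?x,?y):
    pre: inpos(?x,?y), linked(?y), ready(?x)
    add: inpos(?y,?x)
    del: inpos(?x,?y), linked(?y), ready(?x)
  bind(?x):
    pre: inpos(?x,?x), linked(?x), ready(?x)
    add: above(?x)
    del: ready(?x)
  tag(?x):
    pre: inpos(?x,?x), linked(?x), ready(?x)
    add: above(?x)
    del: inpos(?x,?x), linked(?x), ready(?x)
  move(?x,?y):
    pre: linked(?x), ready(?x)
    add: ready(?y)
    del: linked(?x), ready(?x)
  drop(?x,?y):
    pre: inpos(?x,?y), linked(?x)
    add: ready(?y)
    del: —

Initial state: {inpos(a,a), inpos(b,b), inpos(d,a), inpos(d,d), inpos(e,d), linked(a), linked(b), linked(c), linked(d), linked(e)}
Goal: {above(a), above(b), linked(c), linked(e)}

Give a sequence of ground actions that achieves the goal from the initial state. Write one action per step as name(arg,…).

drop(b,b); bind(b); drop(d,a); bind(a)

1. drop(b,b)  →  {inpos(a,a), inpos(b,b), inpos(d,a), inpos(d,d), inpos(e,d), linked(a), linked(b), linked(c), linked(d), linked(e), ready(b)}
2. bind(b)  →  {above(b), inpos(a,a), inpos(b,b), inpos(d,a), inpos(d,d), inpos(e,d), linked(a), linked(b), linked(c), linked(d), linked(e)}
3. drop(d,a)  →  {above(b), inpos(a,a), inpos(b,b), inpos(d,a), inpos(d,d), inpos(e,d), linked(a), linked(b), linked(c), linked(d), linked(e), ready(a)}
4. bind(a)  →  {above(a), above(b), inpos(a,a), inpos(b,b), inpos(d,a), inpos(d,d), inpos(e,d), linked(a), linked(b), linked(c), linked(d), linked(e)}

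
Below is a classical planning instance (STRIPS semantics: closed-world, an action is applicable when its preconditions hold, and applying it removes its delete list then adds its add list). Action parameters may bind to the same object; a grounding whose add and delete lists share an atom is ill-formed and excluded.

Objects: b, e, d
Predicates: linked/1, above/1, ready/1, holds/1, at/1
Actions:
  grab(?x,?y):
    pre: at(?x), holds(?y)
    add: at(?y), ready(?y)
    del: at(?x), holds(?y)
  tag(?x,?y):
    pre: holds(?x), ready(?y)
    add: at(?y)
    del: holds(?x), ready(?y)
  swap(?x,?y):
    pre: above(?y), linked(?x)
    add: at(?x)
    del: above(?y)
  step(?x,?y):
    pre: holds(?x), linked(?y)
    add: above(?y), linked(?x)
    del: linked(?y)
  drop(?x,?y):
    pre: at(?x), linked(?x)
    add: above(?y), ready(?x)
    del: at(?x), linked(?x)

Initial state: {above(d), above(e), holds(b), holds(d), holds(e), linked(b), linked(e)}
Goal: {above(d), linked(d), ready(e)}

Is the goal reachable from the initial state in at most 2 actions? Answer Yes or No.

No

1. swap(b,e)  →  {above(d), at(b), holds(b), holds(d), holds(e), linked(b), linked(e)}
2. grab(b,e)  →  {above(d), at(e), holds(b), holds(d), linked(b), linked(e), ready(e)}
3. step(d,b)  →  {above(b), above(d), at(e), holds(b), holds(d), linked(d), linked(e), ready(e)}
optimal plan length = 3; 3 > 2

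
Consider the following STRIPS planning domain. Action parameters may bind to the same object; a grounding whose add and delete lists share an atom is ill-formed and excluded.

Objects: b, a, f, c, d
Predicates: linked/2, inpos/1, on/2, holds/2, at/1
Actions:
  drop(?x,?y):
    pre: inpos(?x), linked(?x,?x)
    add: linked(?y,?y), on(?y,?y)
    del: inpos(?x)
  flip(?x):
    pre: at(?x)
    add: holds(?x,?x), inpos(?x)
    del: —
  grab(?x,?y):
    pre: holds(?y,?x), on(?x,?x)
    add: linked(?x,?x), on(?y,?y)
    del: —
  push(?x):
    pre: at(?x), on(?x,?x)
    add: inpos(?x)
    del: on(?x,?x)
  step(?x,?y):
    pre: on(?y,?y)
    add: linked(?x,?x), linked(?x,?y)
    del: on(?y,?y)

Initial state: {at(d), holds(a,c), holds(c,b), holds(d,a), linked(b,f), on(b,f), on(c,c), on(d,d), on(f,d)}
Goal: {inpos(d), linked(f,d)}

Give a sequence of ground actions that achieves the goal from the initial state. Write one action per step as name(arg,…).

1. flip(d)  →  {at(d), holds(a,c), holds(c,b), holds(d,a), holds(d,d), inpos(d), linked(b,f), on(b,f), on(c,c), on(d,d), on(f,d)}
2. step(f,d)  →  {at(d), holds(a,c), holds(c,b), holds(d,a), holds(d,d), inpos(d), linked(b,f), linked(f,d), linked(f,f), on(b,f), on(c,c), on(f,d)}

flip(d); step(f,d)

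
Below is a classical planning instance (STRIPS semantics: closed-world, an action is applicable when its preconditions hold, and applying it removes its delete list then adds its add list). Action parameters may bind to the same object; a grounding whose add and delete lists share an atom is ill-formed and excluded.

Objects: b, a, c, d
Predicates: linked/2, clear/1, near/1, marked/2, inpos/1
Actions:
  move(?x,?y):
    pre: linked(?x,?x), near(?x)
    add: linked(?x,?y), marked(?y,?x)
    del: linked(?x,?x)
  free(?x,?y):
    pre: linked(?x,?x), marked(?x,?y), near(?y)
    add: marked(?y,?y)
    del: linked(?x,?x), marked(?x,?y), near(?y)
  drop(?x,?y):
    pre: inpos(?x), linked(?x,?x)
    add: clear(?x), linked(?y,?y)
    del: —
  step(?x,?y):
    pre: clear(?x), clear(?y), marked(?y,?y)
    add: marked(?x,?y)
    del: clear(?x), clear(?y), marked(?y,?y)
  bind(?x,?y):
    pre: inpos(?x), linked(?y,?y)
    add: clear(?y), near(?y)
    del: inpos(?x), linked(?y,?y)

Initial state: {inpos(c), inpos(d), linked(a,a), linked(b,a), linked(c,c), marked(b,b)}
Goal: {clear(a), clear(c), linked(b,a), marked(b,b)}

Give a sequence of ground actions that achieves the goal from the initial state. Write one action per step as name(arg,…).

1. drop(c,b)  →  {clear(c), inpos(c), inpos(d), linked(a,a), linked(b,a), linked(b,b), linked(c,c), marked(b,b)}
2. bind(c,a)  →  {clear(a), clear(c), inpos(d), linked(b,a), linked(b,b), linked(c,c), marked(b,b), near(a)}

drop(c,b); bind(c,a)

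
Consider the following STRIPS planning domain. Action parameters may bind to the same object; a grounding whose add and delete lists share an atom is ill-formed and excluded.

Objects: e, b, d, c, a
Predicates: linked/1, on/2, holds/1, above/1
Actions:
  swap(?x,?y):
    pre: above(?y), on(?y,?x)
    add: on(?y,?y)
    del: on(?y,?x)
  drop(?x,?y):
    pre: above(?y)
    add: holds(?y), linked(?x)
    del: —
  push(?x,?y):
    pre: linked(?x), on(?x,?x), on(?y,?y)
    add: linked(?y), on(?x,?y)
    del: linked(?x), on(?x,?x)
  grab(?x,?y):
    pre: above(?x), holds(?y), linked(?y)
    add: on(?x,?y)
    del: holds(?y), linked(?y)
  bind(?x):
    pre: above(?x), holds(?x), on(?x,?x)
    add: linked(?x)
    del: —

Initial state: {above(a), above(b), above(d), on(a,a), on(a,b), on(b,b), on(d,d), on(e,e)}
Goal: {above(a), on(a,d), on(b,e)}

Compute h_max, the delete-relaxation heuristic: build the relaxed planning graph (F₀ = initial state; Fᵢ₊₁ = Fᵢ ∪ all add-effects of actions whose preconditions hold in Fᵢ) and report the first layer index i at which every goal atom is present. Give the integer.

F0 = init (8 atoms)
F1 = F0 ∪ {holds(a), holds(b), holds(d), linked(a), linked(b), linked(c), linked(d), linked(e)}  (16 atoms)
F2 = F1 ∪ {on(a,d), on(a,e), on(b,a), on(b,d), on(b,e), on(d,a), on(d,b), on(d,e), on(e,a), on(e,b), on(e,d)}  (27 atoms)
goal ⊆ F2  ⇒  h_max = 2

2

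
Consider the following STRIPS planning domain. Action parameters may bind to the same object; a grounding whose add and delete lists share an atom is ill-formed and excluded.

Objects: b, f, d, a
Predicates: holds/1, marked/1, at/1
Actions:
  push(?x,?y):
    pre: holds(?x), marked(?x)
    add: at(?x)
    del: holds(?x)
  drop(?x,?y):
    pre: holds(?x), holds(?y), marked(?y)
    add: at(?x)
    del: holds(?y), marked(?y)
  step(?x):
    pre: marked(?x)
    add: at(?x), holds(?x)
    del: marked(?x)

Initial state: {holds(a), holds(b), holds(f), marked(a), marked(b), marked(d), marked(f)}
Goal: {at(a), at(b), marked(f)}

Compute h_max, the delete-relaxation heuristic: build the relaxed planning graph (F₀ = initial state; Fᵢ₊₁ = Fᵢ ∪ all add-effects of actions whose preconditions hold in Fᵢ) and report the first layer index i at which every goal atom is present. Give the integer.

F0 = init (7 atoms)
F1 = F0 ∪ {at(a), at(b), at(d), at(f), holds(d)}  (12 atoms)
goal ⊆ F1  ⇒  h_max = 1

1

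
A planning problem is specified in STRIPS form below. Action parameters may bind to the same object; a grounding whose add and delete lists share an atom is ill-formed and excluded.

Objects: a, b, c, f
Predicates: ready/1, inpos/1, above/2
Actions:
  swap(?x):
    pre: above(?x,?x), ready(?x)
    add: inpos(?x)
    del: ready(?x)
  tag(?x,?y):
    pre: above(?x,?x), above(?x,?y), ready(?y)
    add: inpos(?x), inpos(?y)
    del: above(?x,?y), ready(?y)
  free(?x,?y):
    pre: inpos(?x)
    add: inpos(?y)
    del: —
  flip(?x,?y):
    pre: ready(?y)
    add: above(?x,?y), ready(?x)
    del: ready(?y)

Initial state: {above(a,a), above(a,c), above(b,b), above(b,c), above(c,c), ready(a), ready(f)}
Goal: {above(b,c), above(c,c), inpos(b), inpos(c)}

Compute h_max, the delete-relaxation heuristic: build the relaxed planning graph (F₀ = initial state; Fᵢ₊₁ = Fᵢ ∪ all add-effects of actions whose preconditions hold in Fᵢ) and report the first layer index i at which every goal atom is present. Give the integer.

2

F0 = init (7 atoms)
F1 = F0 ∪ {above(a,f), above(b,a), above(b,f), above(c,a), above(c,f), above(f,a), inpos(a), ready(b), ready(c)}  (16 atoms)
F2 = F1 ∪ {above(a,b), above(c,b), above(f,b), above(f,c), inpos(b), inpos(c), inpos(f)}  (23 atoms)
goal ⊆ F2  ⇒  h_max = 2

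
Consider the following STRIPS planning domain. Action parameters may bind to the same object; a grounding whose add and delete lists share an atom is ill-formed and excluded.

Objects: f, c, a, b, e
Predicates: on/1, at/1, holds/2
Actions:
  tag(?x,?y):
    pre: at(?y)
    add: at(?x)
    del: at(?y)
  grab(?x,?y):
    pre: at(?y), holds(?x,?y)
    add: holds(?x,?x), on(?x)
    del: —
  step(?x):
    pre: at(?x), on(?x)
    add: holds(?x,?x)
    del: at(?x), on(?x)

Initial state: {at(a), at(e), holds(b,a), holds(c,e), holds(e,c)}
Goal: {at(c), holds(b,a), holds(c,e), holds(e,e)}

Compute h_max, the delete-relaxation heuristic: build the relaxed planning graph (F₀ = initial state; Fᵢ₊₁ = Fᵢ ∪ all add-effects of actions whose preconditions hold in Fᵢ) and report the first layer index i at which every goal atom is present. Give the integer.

2

F0 = init (5 atoms)
F1 = F0 ∪ {at(b), at(c), at(f), holds(b,b), holds(c,c), on(b), on(c)}  (12 atoms)
F2 = F1 ∪ {holds(e,e), on(e)}  (14 atoms)
goal ⊆ F2  ⇒  h_max = 2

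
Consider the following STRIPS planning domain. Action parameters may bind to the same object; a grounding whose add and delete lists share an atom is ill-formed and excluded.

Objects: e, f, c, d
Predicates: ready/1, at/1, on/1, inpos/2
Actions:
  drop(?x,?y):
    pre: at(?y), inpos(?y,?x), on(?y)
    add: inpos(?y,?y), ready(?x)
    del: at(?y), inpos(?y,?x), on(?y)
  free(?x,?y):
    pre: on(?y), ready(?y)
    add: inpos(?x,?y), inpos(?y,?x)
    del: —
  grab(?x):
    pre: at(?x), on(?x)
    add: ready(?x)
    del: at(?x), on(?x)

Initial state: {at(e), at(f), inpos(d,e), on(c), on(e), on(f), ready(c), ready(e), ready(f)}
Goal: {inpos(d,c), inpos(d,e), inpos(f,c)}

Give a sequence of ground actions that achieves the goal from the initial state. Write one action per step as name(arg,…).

1. free(f,c)  →  {at(e), at(f), inpos(c,f), inpos(d,e), inpos(f,c), on(c), on(e), on(f), ready(c), ready(e), ready(f)}
2. free(d,c)  →  {at(e), at(f), inpos(c,d), inpos(c,f), inpos(d,c), inpos(d,e), inpos(f,c), on(c), on(e), on(f), ready(c), ready(e), ready(f)}

free(f,c); free(d,c)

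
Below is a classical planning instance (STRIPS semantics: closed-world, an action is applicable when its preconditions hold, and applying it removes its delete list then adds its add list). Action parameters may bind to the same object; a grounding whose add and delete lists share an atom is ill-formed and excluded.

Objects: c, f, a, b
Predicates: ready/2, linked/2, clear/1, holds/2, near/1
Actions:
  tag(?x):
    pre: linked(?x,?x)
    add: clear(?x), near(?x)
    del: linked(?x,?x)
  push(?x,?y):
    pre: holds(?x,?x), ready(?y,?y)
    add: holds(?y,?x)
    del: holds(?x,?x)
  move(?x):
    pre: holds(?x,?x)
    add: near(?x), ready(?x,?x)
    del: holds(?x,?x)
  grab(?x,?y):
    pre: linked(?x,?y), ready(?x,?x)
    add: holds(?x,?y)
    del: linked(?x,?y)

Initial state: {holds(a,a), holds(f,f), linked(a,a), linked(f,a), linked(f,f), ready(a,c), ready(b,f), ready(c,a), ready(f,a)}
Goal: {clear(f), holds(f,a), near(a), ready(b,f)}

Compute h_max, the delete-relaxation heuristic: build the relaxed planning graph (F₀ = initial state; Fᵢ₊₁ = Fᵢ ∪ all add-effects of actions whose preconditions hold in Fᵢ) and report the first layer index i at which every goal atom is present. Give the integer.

2

F0 = init (9 atoms)
F1 = F0 ∪ {clear(a), clear(f), near(a), near(f), ready(a,a), ready(f,f)}  (15 atoms)
F2 = F1 ∪ {holds(a,f), holds(f,a)}  (17 atoms)
goal ⊆ F2  ⇒  h_max = 2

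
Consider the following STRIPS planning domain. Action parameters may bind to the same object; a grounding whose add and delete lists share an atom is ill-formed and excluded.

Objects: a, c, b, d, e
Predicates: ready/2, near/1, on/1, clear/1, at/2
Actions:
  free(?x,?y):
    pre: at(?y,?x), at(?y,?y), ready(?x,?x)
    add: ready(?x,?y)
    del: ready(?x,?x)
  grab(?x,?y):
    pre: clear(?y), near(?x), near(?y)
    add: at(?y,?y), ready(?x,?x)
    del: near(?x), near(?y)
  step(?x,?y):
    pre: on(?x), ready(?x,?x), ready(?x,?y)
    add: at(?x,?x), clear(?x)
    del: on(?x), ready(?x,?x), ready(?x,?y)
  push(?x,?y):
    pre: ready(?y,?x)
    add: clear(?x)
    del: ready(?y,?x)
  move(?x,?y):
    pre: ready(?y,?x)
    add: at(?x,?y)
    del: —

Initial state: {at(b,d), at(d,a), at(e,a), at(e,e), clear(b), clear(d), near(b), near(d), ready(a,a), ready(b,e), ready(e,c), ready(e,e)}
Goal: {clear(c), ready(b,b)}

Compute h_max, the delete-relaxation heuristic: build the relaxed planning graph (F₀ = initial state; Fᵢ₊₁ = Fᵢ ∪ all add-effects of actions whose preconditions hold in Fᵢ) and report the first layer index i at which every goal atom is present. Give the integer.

F0 = init (12 atoms)
F1 = F0 ∪ {at(a,a), at(b,b), at(c,e), at(d,d), at(e,b), clear(a), clear(c), clear(e), ready(a,e), ready(b,b), ready(d,d)}  (23 atoms)
goal ⊆ F1  ⇒  h_max = 1

1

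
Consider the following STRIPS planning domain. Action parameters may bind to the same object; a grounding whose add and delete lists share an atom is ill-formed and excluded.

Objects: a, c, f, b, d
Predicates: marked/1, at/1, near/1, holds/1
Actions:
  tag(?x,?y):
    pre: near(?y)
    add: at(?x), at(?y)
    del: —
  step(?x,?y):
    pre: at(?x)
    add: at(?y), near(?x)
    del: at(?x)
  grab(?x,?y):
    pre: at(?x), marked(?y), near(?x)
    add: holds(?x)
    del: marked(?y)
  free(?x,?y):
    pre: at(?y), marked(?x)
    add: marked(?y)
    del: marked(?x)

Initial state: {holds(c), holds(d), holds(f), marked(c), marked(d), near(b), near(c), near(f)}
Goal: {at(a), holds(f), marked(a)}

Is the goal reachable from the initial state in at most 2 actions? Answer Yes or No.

Yes

1. tag(a,c)  →  {at(a), at(c), holds(c), holds(d), holds(f), marked(c), marked(d), near(b), near(c), near(f)}
2. free(c,a)  →  {at(a), at(c), holds(c), holds(d), holds(f), marked(a), marked(d), near(b), near(c), near(f)}
optimal plan length = 2; 2 ≤ 2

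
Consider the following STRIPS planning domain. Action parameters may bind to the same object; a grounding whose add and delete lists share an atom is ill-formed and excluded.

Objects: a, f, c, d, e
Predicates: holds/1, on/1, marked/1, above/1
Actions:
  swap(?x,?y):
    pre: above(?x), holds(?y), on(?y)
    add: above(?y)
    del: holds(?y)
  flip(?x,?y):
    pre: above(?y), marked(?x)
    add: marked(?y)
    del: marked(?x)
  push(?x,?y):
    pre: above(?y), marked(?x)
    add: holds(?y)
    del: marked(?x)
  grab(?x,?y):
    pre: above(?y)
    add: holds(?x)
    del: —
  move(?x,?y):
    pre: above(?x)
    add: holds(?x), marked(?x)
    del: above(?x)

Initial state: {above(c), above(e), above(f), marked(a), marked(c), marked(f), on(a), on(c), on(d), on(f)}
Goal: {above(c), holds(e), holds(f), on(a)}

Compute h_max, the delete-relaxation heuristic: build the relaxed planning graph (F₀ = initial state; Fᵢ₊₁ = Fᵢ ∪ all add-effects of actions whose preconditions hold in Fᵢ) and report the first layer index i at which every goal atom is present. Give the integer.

1

F0 = init (10 atoms)
F1 = F0 ∪ {holds(a), holds(c), holds(d), holds(e), holds(f), marked(e)}  (16 atoms)
goal ⊆ F1  ⇒  h_max = 1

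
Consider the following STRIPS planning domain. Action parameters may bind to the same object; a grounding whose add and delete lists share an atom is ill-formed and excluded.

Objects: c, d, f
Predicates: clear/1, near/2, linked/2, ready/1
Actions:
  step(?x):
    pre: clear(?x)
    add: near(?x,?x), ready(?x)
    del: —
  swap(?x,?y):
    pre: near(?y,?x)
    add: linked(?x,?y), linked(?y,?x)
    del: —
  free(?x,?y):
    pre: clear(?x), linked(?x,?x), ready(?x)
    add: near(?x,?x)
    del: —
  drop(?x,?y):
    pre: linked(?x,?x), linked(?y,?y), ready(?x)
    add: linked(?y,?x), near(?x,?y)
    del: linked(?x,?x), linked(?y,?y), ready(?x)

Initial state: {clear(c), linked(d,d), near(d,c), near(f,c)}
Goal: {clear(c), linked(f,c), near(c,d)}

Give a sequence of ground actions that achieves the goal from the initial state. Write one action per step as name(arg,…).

step(c); swap(c,c); swap(c,f); drop(c,d)

1. step(c)  →  {clear(c), linked(d,d), near(c,c), near(d,c), near(f,c), ready(c)}
2. swap(c,c)  →  {clear(c), linked(c,c), linked(d,d), near(c,c), near(d,c), near(f,c), ready(c)}
3. swap(c,f)  →  {clear(c), linked(c,c), linked(c,f), linked(d,d), linked(f,c), near(c,c), near(d,c), near(f,c), ready(c)}
4. drop(c,d)  →  {clear(c), linked(c,f), linked(d,c), linked(f,c), near(c,c), near(c,d), near(d,c), near(f,c)}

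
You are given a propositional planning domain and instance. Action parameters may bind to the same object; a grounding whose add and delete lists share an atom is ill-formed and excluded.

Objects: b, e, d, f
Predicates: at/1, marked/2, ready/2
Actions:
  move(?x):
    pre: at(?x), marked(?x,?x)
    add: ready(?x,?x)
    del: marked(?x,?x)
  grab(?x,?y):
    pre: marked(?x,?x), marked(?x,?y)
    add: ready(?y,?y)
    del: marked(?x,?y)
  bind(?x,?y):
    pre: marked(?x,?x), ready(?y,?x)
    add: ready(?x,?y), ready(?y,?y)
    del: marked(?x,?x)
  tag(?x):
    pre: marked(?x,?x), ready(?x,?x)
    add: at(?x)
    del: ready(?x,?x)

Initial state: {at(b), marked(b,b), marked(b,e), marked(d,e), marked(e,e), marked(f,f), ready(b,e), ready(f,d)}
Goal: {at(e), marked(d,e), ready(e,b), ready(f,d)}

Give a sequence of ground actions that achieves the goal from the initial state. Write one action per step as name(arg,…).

grab(b,e); tag(e); bind(e,b)

1. grab(b,e)  →  {at(b), marked(b,b), marked(d,e), marked(e,e), marked(f,f), ready(b,e), ready(e,e), ready(f,d)}
2. tag(e)  →  {at(b), at(e), marked(b,b), marked(d,e), marked(e,e), marked(f,f), ready(b,e), ready(f,d)}
3. bind(e,b)  →  {at(b), at(e), marked(b,b), marked(d,e), marked(f,f), ready(b,b), ready(b,e), ready(e,b), ready(f,d)}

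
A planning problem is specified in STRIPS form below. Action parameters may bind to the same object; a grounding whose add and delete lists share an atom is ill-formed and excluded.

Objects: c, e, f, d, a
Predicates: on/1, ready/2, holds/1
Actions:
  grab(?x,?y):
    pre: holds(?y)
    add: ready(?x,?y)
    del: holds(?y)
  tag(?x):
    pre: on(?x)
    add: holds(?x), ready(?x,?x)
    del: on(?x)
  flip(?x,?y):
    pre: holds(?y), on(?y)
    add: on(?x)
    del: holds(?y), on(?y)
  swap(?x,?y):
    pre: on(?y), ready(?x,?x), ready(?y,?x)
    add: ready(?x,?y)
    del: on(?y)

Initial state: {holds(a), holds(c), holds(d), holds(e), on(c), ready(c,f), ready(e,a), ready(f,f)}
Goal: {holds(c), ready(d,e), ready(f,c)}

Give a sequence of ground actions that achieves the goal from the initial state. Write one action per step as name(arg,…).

1. grab(d,e)  →  {holds(a), holds(c), holds(d), on(c), ready(c,f), ready(d,e), ready(e,a), ready(f,f)}
2. swap(f,c)  →  {holds(a), holds(c), holds(d), ready(c,f), ready(d,e), ready(e,a), ready(f,c), ready(f,f)}

grab(d,e); swap(f,c)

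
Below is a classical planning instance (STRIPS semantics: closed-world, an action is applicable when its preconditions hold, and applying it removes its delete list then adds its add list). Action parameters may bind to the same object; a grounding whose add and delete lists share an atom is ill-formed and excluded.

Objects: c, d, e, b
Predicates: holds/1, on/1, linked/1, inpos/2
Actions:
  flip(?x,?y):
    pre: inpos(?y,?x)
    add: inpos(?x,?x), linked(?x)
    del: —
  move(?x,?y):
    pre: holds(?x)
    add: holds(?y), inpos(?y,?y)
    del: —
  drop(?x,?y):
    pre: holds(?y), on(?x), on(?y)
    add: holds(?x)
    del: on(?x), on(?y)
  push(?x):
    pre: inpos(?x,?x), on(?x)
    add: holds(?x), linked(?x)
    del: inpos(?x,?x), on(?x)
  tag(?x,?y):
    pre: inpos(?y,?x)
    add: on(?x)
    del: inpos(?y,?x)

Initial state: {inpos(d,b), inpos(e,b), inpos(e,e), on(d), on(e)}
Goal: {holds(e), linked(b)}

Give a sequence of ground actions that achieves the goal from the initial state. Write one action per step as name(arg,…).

flip(b,d); push(e)

1. flip(b,d)  →  {inpos(b,b), inpos(d,b), inpos(e,b), inpos(e,e), linked(b), on(d), on(e)}
2. push(e)  →  {holds(e), inpos(b,b), inpos(d,b), inpos(e,b), linked(b), linked(e), on(d)}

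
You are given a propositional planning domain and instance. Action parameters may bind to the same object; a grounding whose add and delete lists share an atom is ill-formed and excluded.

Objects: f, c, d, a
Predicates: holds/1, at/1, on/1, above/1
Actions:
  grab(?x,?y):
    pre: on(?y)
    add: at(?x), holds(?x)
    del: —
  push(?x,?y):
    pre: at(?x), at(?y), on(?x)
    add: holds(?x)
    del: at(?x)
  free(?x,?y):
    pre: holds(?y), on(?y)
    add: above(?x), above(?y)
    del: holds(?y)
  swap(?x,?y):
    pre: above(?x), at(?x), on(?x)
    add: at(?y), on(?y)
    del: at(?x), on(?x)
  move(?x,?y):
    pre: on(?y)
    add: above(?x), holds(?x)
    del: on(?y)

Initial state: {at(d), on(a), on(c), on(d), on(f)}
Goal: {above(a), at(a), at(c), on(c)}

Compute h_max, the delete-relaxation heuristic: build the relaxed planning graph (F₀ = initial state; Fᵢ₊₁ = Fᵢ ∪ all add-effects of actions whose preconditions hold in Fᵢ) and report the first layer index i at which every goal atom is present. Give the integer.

1

F0 = init (5 atoms)
F1 = F0 ∪ {above(a), above(c), above(d), above(f), at(a), at(c), at(f), holds(a), holds(c), holds(d), holds(f)}  (16 atoms)
goal ⊆ F1  ⇒  h_max = 1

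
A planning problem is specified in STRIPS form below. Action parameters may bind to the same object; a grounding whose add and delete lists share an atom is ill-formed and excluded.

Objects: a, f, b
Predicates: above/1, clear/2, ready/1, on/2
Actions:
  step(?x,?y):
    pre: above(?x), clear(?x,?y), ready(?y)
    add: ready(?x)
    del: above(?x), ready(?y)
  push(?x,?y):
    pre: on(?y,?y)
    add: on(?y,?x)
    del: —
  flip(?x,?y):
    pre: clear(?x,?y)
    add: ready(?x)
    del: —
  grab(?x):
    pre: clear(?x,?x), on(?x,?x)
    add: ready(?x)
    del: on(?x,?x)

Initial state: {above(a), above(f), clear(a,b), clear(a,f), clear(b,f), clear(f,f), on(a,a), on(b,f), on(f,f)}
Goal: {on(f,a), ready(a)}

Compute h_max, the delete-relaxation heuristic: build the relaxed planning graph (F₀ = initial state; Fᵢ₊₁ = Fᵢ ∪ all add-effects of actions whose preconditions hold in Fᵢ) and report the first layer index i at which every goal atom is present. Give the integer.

F0 = init (9 atoms)
F1 = F0 ∪ {on(a,b), on(a,f), on(f,a), on(f,b), ready(a), ready(b), ready(f)}  (16 atoms)
goal ⊆ F1  ⇒  h_max = 1

1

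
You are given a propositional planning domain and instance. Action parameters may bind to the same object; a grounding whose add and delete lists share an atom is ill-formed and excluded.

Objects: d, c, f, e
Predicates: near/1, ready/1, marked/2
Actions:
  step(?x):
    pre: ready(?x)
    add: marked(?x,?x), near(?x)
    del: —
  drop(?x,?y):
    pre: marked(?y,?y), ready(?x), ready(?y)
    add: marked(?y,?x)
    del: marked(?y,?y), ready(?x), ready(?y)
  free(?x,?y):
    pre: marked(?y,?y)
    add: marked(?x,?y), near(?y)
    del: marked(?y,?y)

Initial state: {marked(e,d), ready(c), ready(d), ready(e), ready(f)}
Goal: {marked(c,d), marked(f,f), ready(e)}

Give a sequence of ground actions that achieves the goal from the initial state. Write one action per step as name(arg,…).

1. step(d)  →  {marked(d,d), marked(e,d), near(d), ready(c), ready(d), ready(e), ready(f)}
2. step(f)  →  {marked(d,d), marked(e,d), marked(f,f), near(d), near(f), ready(c), ready(d), ready(e), ready(f)}
3. free(c,d)  →  {marked(c,d), marked(e,d), marked(f,f), near(d), near(f), ready(c), ready(d), ready(e), ready(f)}

step(d); step(f); free(c,d)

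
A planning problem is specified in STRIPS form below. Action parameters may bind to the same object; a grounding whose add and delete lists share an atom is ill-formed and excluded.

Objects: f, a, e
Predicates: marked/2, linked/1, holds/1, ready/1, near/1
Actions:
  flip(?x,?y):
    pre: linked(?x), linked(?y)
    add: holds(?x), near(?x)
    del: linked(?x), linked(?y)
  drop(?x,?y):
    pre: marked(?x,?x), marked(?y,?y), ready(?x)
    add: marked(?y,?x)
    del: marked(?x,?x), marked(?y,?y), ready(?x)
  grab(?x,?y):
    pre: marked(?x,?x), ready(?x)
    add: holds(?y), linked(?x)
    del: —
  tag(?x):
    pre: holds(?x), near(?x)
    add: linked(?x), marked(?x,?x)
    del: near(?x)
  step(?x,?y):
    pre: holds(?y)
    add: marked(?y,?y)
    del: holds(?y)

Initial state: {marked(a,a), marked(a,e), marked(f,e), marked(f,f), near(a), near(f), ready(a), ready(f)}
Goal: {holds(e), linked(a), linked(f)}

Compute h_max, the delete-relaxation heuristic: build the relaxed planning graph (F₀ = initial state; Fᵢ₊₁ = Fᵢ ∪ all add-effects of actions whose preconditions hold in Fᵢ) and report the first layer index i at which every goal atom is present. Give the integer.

1

F0 = init (8 atoms)
F1 = F0 ∪ {holds(a), holds(e), holds(f), linked(a), linked(f), marked(a,f), marked(f,a)}  (15 atoms)
goal ⊆ F1  ⇒  h_max = 1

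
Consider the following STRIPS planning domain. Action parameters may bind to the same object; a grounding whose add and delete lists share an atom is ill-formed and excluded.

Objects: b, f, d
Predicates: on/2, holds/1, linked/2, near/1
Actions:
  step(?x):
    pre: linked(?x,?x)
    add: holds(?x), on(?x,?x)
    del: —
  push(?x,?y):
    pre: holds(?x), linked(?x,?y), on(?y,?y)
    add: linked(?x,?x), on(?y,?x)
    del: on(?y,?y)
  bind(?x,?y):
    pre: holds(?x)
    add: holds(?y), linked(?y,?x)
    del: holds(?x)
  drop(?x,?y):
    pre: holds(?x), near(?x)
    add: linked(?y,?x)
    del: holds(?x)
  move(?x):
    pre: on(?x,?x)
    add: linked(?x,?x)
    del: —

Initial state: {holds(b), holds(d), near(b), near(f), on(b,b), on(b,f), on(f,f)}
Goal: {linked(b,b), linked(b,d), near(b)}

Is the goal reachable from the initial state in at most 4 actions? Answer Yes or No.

1. bind(d,b)  →  {holds(b), linked(b,d), near(b), near(f), on(b,b), on(b,f), on(f,f)}
2. drop(b,b)  →  {linked(b,b), linked(b,d), near(b), near(f), on(b,b), on(b,f), on(f,f)}
optimal plan length = 2; 2 ≤ 4

Yes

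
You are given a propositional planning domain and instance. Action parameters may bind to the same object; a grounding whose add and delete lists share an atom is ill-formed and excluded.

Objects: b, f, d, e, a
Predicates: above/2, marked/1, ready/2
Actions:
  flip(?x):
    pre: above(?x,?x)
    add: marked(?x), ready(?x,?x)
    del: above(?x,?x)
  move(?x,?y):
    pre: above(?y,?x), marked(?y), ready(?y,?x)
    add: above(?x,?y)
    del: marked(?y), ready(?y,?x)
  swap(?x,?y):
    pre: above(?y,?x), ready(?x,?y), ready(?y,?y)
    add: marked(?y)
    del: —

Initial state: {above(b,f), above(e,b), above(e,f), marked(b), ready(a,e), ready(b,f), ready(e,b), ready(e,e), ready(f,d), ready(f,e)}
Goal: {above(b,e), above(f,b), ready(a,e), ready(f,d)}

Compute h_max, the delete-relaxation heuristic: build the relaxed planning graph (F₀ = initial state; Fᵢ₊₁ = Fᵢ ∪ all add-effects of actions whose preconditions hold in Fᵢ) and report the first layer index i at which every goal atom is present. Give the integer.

F0 = init (10 atoms)
F1 = F0 ∪ {above(f,b), marked(e)}  (12 atoms)
F2 = F1 ∪ {above(b,e)}  (13 atoms)
goal ⊆ F2  ⇒  h_max = 2

2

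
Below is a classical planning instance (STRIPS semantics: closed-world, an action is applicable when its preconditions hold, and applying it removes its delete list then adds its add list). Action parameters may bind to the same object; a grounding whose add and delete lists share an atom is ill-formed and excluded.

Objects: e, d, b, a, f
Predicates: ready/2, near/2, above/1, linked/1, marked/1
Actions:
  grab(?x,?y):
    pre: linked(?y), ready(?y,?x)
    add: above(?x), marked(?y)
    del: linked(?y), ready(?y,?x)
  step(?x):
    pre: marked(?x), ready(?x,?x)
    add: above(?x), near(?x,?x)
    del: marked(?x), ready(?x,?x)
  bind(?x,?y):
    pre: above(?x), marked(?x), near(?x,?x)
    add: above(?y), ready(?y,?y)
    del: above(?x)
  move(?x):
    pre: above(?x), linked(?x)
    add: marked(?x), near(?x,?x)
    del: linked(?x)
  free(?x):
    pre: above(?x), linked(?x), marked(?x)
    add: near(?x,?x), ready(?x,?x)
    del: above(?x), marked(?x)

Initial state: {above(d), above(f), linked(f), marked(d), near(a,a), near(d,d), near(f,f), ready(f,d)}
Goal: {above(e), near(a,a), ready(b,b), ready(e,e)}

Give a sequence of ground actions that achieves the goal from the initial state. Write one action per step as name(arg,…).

1. grab(d,f)  →  {above(d), above(f), marked(d), marked(f), near(a,a), near(d,d), near(f,f)}
2. bind(d,e)  →  {above(e), above(f), marked(d), marked(f), near(a,a), near(d,d), near(f,f), ready(e,e)}
3. bind(f,b)  →  {above(b), above(e), marked(d), marked(f), near(a,a), near(d,d), near(f,f), ready(b,b), ready(e,e)}

grab(d,f); bind(d,e); bind(f,b)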